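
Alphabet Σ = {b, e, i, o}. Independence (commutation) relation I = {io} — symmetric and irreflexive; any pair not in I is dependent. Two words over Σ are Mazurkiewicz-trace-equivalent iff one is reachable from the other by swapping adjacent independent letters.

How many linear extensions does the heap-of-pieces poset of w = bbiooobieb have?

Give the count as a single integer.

0(b) covers ∅
1(b) covers 0:b
2(i) covers 1:b
3(o) covers 1:b
4(o) covers 3:o
5(o) covers 4:o
6(b) covers 2:i, 5:o
7(i) covers 6:b
8(e) covers 7:i
9(b) covers 8:e
floor of heap: 0:b
completions by unplaced set U, small U first (add the entries for U minus each lowest piece of U):
  |U|=1: {9}:1
  |U|=2: {8,9}:1
  |U|=3: {7,8,9}:1
  |U|=4: {6,7,8,9}:1
  |U|=5: {2,6,7,8,9}:1  {5,6,7,8,9}:1
  |U|=6: {2,5,6,7,8,9}:2  {4,5,6,7,8,9}:1
  |U|=7: {2,4,5,6,7,8,9}:3  {3,4,5,6,7,8,9}:1
  |U|=8: {2,3,4,5,6,7,8,9}:4
  start at 0(b): 4

4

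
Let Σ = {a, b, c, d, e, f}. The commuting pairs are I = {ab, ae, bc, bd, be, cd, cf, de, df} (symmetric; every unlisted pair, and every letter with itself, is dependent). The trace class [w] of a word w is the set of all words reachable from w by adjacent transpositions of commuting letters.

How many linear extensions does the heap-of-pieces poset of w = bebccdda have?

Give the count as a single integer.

piece 0:b — minimal
piece 1:e — minimal
piece 2:b rests on {0:b}
piece 3:c rests on {1:e}
piece 4:c rests on {3:c}
piece 5:d — minimal
piece 6:d rests on {5:d}
piece 7:a rests on {4:c, 6:d}
minimal pieces: {0:b, 1:e, 5:d}
ways to finish when only these pieces remain (= sum over removing one remaining piece with nothing left below it):
  1 left: {2}→1  {7}→1
  2 left: {0,2}→1  {2,7}→2  {4,7}→1  {6,7}→1
  3 left: {0,2,7}→3  {2,4,7}→3  {2,6,7}→3  {3,4,7}→1  {4,6,7}→2  {5,6,7}→1
  4 left: {0,2,4,7}→6  {0,2,6,7}→6  {1,3,4,7}→1  {2,3,4,7}→4  {2,4,6,7}→8  {2,5,6,7}→4  {3,4,6,7}→3  {4,5,6,7}→3
  5 left: {0,2,3,4,7}→10  {0,2,4,6,7}→20  {0,2,5,6,7}→10  {1,2,3,4,7}→5  {1,3,4,6,7}→4  {2,3,4,6,7}→15  {2,4,5,6,7}→15  {3,4,5,6,7}→6
  6 left: {0,1,2,3,4,7}→15  {0,2,3,4,6,7}→45  {0,2,4,5,6,7}→45  {1,2,3,4,6,7}→24  {1,3,4,5,6,7}→10  {2,3,4,5,6,7}→36
  placing 0:b first → 70 extensions
  placing 1:e first → 126 extensions
  placing 5:d first → 84 extensions
total linear extensions = 280

280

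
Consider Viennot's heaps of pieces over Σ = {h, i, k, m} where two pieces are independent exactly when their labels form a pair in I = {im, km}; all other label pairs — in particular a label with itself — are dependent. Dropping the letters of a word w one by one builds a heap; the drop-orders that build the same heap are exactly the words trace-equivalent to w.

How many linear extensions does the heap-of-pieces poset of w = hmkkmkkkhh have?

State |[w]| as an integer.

drop 0:h onto floor
drop 1:m onto {0:h}
drop 2:k onto {0:h}
drop 3:k onto {2:k}
drop 4:m onto {1:m}
drop 5:k onto {3:k}
drop 6:k onto {5:k}
drop 7:k onto {6:k}
drop 8:h onto {4:m, 7:k}
drop 9:h onto {8:h}
ground layer = {0:h}
drop-orders for the pieces not yet dropped (sum over which currently-grounded one goes next):
  1 to go: {9} 1
  2 to go: {8,9} 1
  3 to go: {4,8,9} 1  {7,8,9} 1
  4 to go: {1,4,8,9} 1  {4,7,8,9} 2  {6,7,8,9} 1
  5 to go: {1,4,7,8,9} 3  {4,6,7,8,9} 3  {5,6,7,8,9} 1
  6 to go: {1,4,6,7,8,9} 6  {3,5,6,7,8,9} 1  {4,5,6,7,8,9} 4
  7 to go: {1,4,5,6,7,8,9} 10  {2,3,5,6,7,8,9} 1  {3,4,5,6,7,8,9} 5
  8 to go: {1,3,4,5,6,7,8,9} 15  {2,3,4,5,6,7,8,9} 6
  if 0:h drops first: 21 orders

21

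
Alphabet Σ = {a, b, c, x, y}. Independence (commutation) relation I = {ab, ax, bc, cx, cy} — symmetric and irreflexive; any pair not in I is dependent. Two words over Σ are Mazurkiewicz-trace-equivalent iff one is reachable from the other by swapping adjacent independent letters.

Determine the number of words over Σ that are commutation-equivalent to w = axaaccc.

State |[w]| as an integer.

7

drop 0:a onto floor
drop 1:x onto floor
drop 2:a onto {0:a}
drop 3:a onto {2:a}
drop 4:c onto {3:a}
drop 5:c onto {4:c}
drop 6:c onto {5:c}
ground layer = {0:a, 1:x}
drop-orders for the pieces not yet dropped (sum over which currently-grounded one goes next):
  1 to go: {1} 1  {6} 1
  2 to go: {1,6} 2  {5,6} 1
  3 to go: {1,5,6} 3  {4,5,6} 1
  4 to go: {1,4,5,6} 4  {3,4,5,6} 1
  5 to go: {1,3,4,5,6} 5  {2,3,4,5,6} 1
  if 0:a drops first: 6 orders
  if 1:x drops first: 1 orders
heap linearizations: 7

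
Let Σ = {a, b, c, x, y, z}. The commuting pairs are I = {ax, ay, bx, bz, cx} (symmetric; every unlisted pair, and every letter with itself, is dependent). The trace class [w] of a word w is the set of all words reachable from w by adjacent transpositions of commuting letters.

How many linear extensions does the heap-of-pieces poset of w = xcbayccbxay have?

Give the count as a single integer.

drop 0:x onto floor
drop 1:c onto floor
drop 2:b onto {1:c}
drop 3:a onto {2:b}
drop 4:y onto {0:x, 2:b}
drop 5:c onto {3:a, 4:y}
drop 6:c onto {5:c}
drop 7:b onto {6:c}
drop 8:x onto {4:y}
drop 9:a onto {7:b}
drop 10:y onto {7:b, 8:x}
ground layer = {0:x, 1:c}
drop-orders for the pieces not yet dropped (sum over which currently-grounded one goes next):
  1 to go: {9} 1  {10} 1
  2 to go: {8,10} 1  {9,10} 2
  3 to go: {7,9,10} 2  {8,9,10} 3
  4 to go: {6,7,9,10} 2  {7,8,9,10} 5
  5 to go: {5,6,7,9,10} 2  {6,7,8,9,10} 7
  6 to go: {3,5,6,7,9,10} 2  {5,6,7,8,9,10} 9
  7 to go: {3,5,6,7,8,9,10} 11  {4,5,6,7,8,9,10} 9
  8 to go: {0,4,5,6,7,8,9,10} 9  {3,4,5,6,7,8,9,10} 20
  9 to go: {0,3,4,5,6,7,8,9,10} 29  {2,3,4,5,6,7,8,9,10} 20
  if 0:x drops first: 20 orders
  if 1:c drops first: 49 orders
heap linearizations: 69

69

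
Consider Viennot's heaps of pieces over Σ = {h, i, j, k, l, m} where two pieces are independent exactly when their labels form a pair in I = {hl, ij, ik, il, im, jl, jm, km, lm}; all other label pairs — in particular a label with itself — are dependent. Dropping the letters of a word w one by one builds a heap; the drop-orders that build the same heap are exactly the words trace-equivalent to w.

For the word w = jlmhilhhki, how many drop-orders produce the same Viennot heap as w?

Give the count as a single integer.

128

0(j) covers ∅
1(l) covers ∅
2(m) covers ∅
3(h) covers 0:j, 2:m
4(i) covers 3:h
5(l) covers 1:l
6(h) covers 4:i
7(h) covers 6:h
8(k) covers 5:l, 7:h
9(i) covers 7:h
floor of heap: 0:j, 1:l, 2:m
completions by unplaced set U, small U first (add the entries for U minus each lowest piece of U):
  |U|=1: {8}:1  {9}:1
  |U|=2: {5,8}:1  {8,9}:2
  |U|=3: {1,5,8}:1  {5,8,9}:3  {7,8,9}:2
  |U|=4: {1,5,8,9}:4  {5,7,8,9}:5  {6,7,8,9}:2
  |U|=5: {1,5,7,8,9}:9  {4,6,7,8,9}:2  {5,6,7,8,9}:7
  |U|=6: {1,5,6,7,8,9}:16  {3,4,6,7,8,9}:2  {4,5,6,7,8,9}:9
  |U|=7: {0,3,4,6,7,8,9}:2  {1,4,5,6,7,8,9}:25  {2,3,4,6,7,8,9}:2  {3,4,5,6,7,8,9}:11
  |U|=8: {0,2,3,4,6,7,8,9}:4  {0,3,4,5,6,7,8,9}:13  {1,3,4,5,6,7,8,9}:36  {2,3,4,5,6,7,8,9}:13
  start at 0(j): 49
  start at 1(l): 30
  start at 2(m): 49
sum over floor = 128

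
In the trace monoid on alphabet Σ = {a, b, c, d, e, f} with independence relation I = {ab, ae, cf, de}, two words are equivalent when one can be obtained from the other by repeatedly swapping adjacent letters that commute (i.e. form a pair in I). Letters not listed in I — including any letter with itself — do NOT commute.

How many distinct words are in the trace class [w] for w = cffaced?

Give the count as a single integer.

0(c) covers ∅
1(f) covers ∅
2(f) covers 1:f
3(a) covers 0:c, 2:f
4(c) covers 3:a
5(e) covers 4:c
6(d) covers 4:c
floor of heap: 0:c, 1:f
completions by unplaced set U, small U first (add the entries for U minus each lowest piece of U):
  |U|=1: {5}:1  {6}:1
  |U|=2: {5,6}:2
  |U|=3: {4,5,6}:2
  |U|=4: {3,4,5,6}:2
  |U|=5: {0,3,4,5,6}:2  {2,3,4,5,6}:2
  start at 0(c): 2
  start at 1(f): 4
sum over floor = 6

6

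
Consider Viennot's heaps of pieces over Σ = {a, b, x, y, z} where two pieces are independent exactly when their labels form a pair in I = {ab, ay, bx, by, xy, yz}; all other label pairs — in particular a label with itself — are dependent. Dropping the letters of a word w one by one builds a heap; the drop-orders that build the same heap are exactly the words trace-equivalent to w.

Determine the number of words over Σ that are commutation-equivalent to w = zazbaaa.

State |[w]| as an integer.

#0=z has no predecessor
#1=a depends on [0:z]
#2=z depends on [1:a]
#3=b depends on [2:z]
#4=a depends on [2:z]
#5=a depends on [4:a]
#6=a depends on [5:a]
sources: [0:z]
N(rest) = Σ N(rest − s) over sources s of rest; N(one piece) = 1:
  size 1 → [3]=1  [6]=1
  size 2 → [3,6]=2  [5,6]=1
  size 3 → [3,5,6]=3  [4,5,6]=1
  size 4 → [3,4,5,6]=4
  size 5 → [2,3,4,5,6]=4
  first=0(z) contributes 4

4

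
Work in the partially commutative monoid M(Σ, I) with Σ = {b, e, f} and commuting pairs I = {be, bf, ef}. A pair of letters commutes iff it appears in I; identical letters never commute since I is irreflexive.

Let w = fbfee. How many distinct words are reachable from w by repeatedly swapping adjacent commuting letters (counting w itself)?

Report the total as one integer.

#0=f has no predecessor
#1=b has no predecessor
#2=f depends on [0:f]
#3=e has no predecessor
#4=e depends on [3:e]
sources: [0:f, 1:b, 3:e]
N(rest) = Σ N(rest − s) over sources s of rest; N(one piece) = 1:
  size 1 → [1]=1  [2]=1  [4]=1
  size 2 → [0,2]=1  [1,2]=2  [1,4]=2  [2,4]=2  [3,4]=1
  size 3 → [0,1,2]=3  [0,2,4]=3  [1,2,4]=6  [1,3,4]=3  [2,3,4]=3
  first=0(f) contributes 12
  first=1(b) contributes 6
  first=3(e) contributes 12
|[w]| = 30

30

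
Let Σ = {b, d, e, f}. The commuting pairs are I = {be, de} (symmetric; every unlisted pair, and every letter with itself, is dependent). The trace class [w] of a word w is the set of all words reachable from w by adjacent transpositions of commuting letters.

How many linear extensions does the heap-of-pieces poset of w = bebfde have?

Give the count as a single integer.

piece 0:b — minimal
piece 1:e — minimal
piece 2:b rests on {0:b}
piece 3:f rests on {1:e, 2:b}
piece 4:d rests on {3:f}
piece 5:e rests on {3:f}
minimal pieces: {0:b, 1:e}
ways to finish when only these pieces remain (= sum over removing one remaining piece with nothing left below it):
  1 left: {4}→1  {5}→1
  2 left: {4,5}→2
  3 left: {3,4,5}→2
  4 left: {1,3,4,5}→2  {2,3,4,5}→2
  placing 0:b first → 4 extensions
  placing 1:e first → 2 extensions
total linear extensions = 6

6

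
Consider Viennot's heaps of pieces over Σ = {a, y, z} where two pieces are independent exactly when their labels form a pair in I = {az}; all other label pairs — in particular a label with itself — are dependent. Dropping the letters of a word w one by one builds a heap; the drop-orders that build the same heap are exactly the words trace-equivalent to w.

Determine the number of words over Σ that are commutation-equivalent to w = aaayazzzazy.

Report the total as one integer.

15

piece 0:a — minimal
piece 1:a rests on {0:a}
piece 2:a rests on {1:a}
piece 3:y rests on {2:a}
piece 4:a rests on {3:y}
piece 5:z rests on {3:y}
piece 6:z rests on {5:z}
piece 7:z rests on {6:z}
piece 8:a rests on {4:a}
piece 9:z rests on {7:z}
piece 10:y rests on {8:a, 9:z}
minimal pieces: {0:a}
ways to finish when only these pieces remain (= sum over removing one remaining piece with nothing left below it):
  1 left: {10}→1
  2 left: {8,10}→1  {9,10}→1
  3 left: {4,8,10}→1  {7,9,10}→1  {8,9,10}→2
  4 left: {4,8,9,10}→3  {6,7,9,10}→1  {7,8,9,10}→3
  5 left: {4,7,8,9,10}→6  {5,6,7,9,10}→1  {6,7,8,9,10}→4
  6 left: {4,6,7,8,9,10}→10  {5,6,7,8,9,10}→5
  7 left: {4,5,6,7,8,9,10}→15
  8 left: {3,4,5,6,7,8,9,10}→15
  9 left: {2,3,4,5,6,7,8,9,10}→15
  placing 0:a first → 15 extensions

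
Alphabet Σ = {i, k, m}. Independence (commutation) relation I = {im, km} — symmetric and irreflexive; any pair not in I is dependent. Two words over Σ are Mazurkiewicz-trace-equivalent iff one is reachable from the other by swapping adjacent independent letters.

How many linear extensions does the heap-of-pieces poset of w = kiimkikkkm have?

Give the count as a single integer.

#0=k has no predecessor
#1=i depends on [0:k]
#2=i depends on [1:i]
#3=m has no predecessor
#4=k depends on [2:i]
#5=i depends on [4:k]
#6=k depends on [5:i]
#7=k depends on [6:k]
#8=k depends on [7:k]
#9=m depends on [3:m]
sources: [0:k, 3:m]
N(rest) = Σ N(rest − s) over sources s of rest; N(one piece) = 1:
  size 1 → [8]=1  [9]=1
  size 2 → [3,9]=1  [7,8]=1  [8,9]=2
  size 3 → [3,8,9]=3  [6,7,8]=1  [7,8,9]=3
  size 4 → [3,7,8,9]=6  [5,6,7,8]=1  [6,7,8,9]=4
  size 5 → [3,6,7,8,9]=10  [4,5,6,7,8]=1  [5,6,7,8,9]=5
  size 6 → [2,4,5,6,7,8]=1  [3,5,6,7,8,9]=15  [4,5,6,7,8,9]=6
  size 7 → [1,2,4,5,6,7,8]=1  [2,4,5,6,7,8,9]=7  [3,4,5,6,7,8,9]=21
  size 8 → [0,1,2,4,5,6,7,8]=1  [1,2,4,5,6,7,8,9]=8  [2,3,4,5,6,7,8,9]=28
  first=0(k) contributes 36
  first=3(m) contributes 9
|[w]| = 45

45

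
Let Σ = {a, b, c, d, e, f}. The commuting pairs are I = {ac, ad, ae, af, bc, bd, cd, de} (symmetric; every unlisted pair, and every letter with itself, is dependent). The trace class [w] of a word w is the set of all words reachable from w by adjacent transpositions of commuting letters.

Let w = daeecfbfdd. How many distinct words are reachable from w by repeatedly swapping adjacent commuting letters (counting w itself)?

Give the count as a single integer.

24

drop 0:d onto floor
drop 1:a onto floor
drop 2:e onto floor
drop 3:e onto {2:e}
drop 4:c onto {3:e}
drop 5:f onto {0:d, 4:c}
drop 6:b onto {1:a, 5:f}
drop 7:f onto {6:b}
drop 8:d onto {7:f}
drop 9:d onto {8:d}
ground layer = {0:d, 1:a, 2:e}
drop-orders for the pieces not yet dropped (sum over which currently-grounded one goes next):
  1 to go: {9} 1
  2 to go: {8,9} 1
  3 to go: {7,8,9} 1
  4 to go: {6,7,8,9} 1
  5 to go: {1,6,7,8,9} 1  {5,6,7,8,9} 1
  6 to go: {0,5,6,7,8,9} 1  {1,5,6,7,8,9} 2  {4,5,6,7,8,9} 1
  7 to go: {0,1,5,6,7,8,9} 3  {0,4,5,6,7,8,9} 2  {1,4,5,6,7,8,9} 3  {3,4,5,6,7,8,9} 1
  8 to go: {0,1,4,5,6,7,8,9} 8  {0,3,4,5,6,7,8,9} 3  {1,3,4,5,6,7,8,9} 4  {2,3,4,5,6,7,8,9} 1
  if 0:d drops first: 5 orders
  if 1:a drops first: 4 orders
  if 2:e drops first: 15 orders
heap linearizations: 24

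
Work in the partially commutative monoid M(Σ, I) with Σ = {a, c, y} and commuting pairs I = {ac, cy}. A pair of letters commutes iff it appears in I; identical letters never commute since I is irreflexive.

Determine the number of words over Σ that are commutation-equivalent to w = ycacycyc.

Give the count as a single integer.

70

drop 0:y onto floor
drop 1:c onto floor
drop 2:a onto {0:y}
drop 3:c onto {1:c}
drop 4:y onto {2:a}
drop 5:c onto {3:c}
drop 6:y onto {4:y}
drop 7:c onto {5:c}
ground layer = {0:y, 1:c}
drop-orders for the pieces not yet dropped (sum over which currently-grounded one goes next):
  1 to go: {6} 1  {7} 1
  2 to go: {4,6} 1  {5,7} 1  {6,7} 2
  3 to go: {2,4,6} 1  {3,5,7} 1  {4,6,7} 3  {5,6,7} 3
  4 to go: {0,2,4,6} 1  {1,3,5,7} 1  {2,4,6,7} 4  {3,5,6,7} 4  {4,5,6,7} 6
  5 to go: {0,2,4,6,7} 5  {1,3,5,6,7} 5  {2,4,5,6,7} 10  {3,4,5,6,7} 10
  6 to go: {0,2,4,5,6,7} 15  {1,3,4,5,6,7} 15  {2,3,4,5,6,7} 20
  if 0:y drops first: 35 orders
  if 1:c drops first: 35 orders
heap linearizations: 70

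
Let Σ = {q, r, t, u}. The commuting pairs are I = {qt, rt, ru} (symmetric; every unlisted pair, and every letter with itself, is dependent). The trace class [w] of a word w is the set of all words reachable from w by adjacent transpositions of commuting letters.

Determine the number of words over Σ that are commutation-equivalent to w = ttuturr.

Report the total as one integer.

0(t) covers ∅
1(t) covers 0:t
2(u) covers 1:t
3(t) covers 2:u
4(u) covers 3:t
5(r) covers ∅
6(r) covers 5:r
floor of heap: 0:t, 5:r
completions by unplaced set U, small U first (add the entries for U minus each lowest piece of U):
  |U|=1: {4}:1  {6}:1
  |U|=2: {3,4}:1  {4,6}:2  {5,6}:1
  |U|=3: {2,3,4}:1  {3,4,6}:3  {4,5,6}:3
  |U|=4: {1,2,3,4}:1  {2,3,4,6}:4  {3,4,5,6}:6
  |U|=5: {0,1,2,3,4}:1  {1,2,3,4,6}:5  {2,3,4,5,6}:10
  start at 0(t): 15
  start at 5(r): 6
sum over floor = 21

21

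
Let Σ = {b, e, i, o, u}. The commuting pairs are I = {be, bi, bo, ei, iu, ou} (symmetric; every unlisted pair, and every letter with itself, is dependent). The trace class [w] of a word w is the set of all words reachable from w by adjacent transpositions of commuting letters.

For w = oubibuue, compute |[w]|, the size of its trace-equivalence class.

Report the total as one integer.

27

#0=o has no predecessor
#1=u has no predecessor
#2=b depends on [1:u]
#3=i depends on [0:o]
#4=b depends on [2:b]
#5=u depends on [4:b]
#6=u depends on [5:u]
#7=e depends on [0:o, 6:u]
sources: [0:o, 1:u]
N(rest) = Σ N(rest − s) over sources s of rest; N(one piece) = 1:
  size 1 → [3]=1  [7]=1
  size 2 → [3,7]=2  [6,7]=1
  size 3 → [0,3,7]=2  [3,6,7]=3  [5,6,7]=1
  size 4 → [0,3,6,7]=5  [3,5,6,7]=4  [4,5,6,7]=1
  size 5 → [0,3,5,6,7]=9  [2,4,5,6,7]=1  [3,4,5,6,7]=5
  size 6 → [0,3,4,5,6,7]=14  [1,2,4,5,6,7]=1  [2,3,4,5,6,7]=6
  first=0(o) contributes 7
  first=1(u) contributes 20
|[w]| = 27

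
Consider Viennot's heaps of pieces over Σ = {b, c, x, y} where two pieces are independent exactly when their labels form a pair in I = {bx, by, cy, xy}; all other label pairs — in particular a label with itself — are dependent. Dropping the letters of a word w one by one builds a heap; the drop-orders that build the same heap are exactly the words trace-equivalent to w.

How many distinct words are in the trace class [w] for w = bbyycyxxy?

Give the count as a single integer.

drop 0:b onto floor
drop 1:b onto {0:b}
drop 2:y onto floor
drop 3:y onto {2:y}
drop 4:c onto {1:b}
drop 5:y onto {3:y}
drop 6:x onto {4:c}
drop 7:x onto {6:x}
drop 8:y onto {5:y}
ground layer = {0:b, 2:y}
drop-orders for the pieces not yet dropped (sum over which currently-grounded one goes next):
  1 to go: {7} 1  {8} 1
  2 to go: {5,8} 1  {6,7} 1  {7,8} 2
  3 to go: {3,5,8} 1  {4,6,7} 1  {5,7,8} 3  {6,7,8} 3
  4 to go: {1,4,6,7} 1  {2,3,5,8} 1  {3,5,7,8} 4  {4,6,7,8} 4  {5,6,7,8} 6
  5 to go: {0,1,4,6,7} 1  {1,4,6,7,8} 5  {2,3,5,7,8} 5  {3,5,6,7,8} 10  {4,5,6,7,8} 10
  6 to go: {0,1,4,6,7,8} 6  {1,4,5,6,7,8} 15  {2,3,5,6,7,8} 15  {3,4,5,6,7,8} 20
  7 to go: {0,1,4,5,6,7,8} 21  {1,3,4,5,6,7,8} 35  {2,3,4,5,6,7,8} 35
  if 0:b drops first: 70 orders
  if 2:y drops first: 56 orders
heap linearizations: 126

126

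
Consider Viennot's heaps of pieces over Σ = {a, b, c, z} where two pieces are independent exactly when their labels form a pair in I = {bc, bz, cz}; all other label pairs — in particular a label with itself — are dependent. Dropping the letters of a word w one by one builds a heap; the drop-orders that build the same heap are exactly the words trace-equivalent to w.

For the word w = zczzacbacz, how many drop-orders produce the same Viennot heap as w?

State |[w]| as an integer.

piece 0:z — minimal
piece 1:c — minimal
piece 2:z rests on {0:z}
piece 3:z rests on {2:z}
piece 4:a rests on {1:c, 3:z}
piece 5:c rests on {4:a}
piece 6:b rests on {4:a}
piece 7:a rests on {5:c, 6:b}
piece 8:c rests on {7:a}
piece 9:z rests on {7:a}
minimal pieces: {0:z, 1:c}
ways to finish when only these pieces remain (= sum over removing one remaining piece with nothing left below it):
  1 left: {8}→1  {9}→1
  2 left: {8,9}→2
  3 left: {7,8,9}→2
  4 left: {5,7,8,9}→2  {6,7,8,9}→2
  5 left: {5,6,7,8,9}→4
  6 left: {4,5,6,7,8,9}→4
  7 left: {1,4,5,6,7,8,9}→4  {3,4,5,6,7,8,9}→4
  8 left: {1,3,4,5,6,7,8,9}→8  {2,3,4,5,6,7,8,9}→4
  placing 0:z first → 12 extensions
  placing 1:c first → 4 extensions
total linear extensions = 16

16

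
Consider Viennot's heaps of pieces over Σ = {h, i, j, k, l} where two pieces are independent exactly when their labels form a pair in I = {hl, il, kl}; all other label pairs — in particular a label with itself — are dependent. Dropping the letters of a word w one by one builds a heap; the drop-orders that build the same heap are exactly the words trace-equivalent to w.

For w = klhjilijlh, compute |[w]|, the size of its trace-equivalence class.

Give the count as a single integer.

18

piece 0:k — minimal
piece 1:l — minimal
piece 2:h rests on {0:k}
piece 3:j rests on {1:l, 2:h}
piece 4:i rests on {3:j}
piece 5:l rests on {3:j}
piece 6:i rests on {4:i}
piece 7:j rests on {5:l, 6:i}
piece 8:l rests on {7:j}
piece 9:h rests on {7:j}
minimal pieces: {0:k, 1:l}
ways to finish when only these pieces remain (= sum over removing one remaining piece with nothing left below it):
  1 left: {8}→1  {9}→1
  2 left: {8,9}→2
  3 left: {7,8,9}→2
  4 left: {5,7,8,9}→2  {6,7,8,9}→2
  5 left: {4,6,7,8,9}→2  {5,6,7,8,9}→4
  6 left: {4,5,6,7,8,9}→6
  7 left: {3,4,5,6,7,8,9}→6
  8 left: {1,3,4,5,6,7,8,9}→6  {2,3,4,5,6,7,8,9}→6
  placing 0:k first → 12 extensions
  placing 1:l first → 6 extensions
total linear extensions = 18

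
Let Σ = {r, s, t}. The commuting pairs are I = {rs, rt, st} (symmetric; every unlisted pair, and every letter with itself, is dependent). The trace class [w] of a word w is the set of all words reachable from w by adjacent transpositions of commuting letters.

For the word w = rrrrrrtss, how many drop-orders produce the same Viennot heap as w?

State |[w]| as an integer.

252

0(r) covers ∅
1(r) covers 0:r
2(r) covers 1:r
3(r) covers 2:r
4(r) covers 3:r
5(r) covers 4:r
6(t) covers ∅
7(s) covers ∅
8(s) covers 7:s
floor of heap: 0:r, 6:t, 7:s
completions by unplaced set U, small U first (add the entries for U minus each lowest piece of U):
  |U|=1: {5}:1  {6}:1  {8}:1
  |U|=2: {4,5}:1  {5,6}:2  {5,8}:2  {6,8}:2  {7,8}:1
  |U|=3: {3,4,5}:1  {4,5,6}:3  {4,5,8}:3  {5,6,8}:6  {5,7,8}:3  {6,7,8}:3
  |U|=4: {2,3,4,5}:1  {3,4,5,6}:4  {3,4,5,8}:4  {4,5,6,8}:12  {4,5,7,8}:6  {5,6,7,8}:12
  |U|=5: {1,2,3,4,5}:1  {2,3,4,5,6}:5  {2,3,4,5,8}:5  {3,4,5,6,8}:20  {3,4,5,7,8}:10  {4,5,6,7,8}:30
  |U|=6: {0,1,2,3,4,5}:1  {1,2,3,4,5,6}:6  {1,2,3,4,5,8}:6  {2,3,4,5,6,8}:30  {2,3,4,5,7,8}:15  {3,4,5,6,7,8}:60
  |U|=7: {0,1,2,3,4,5,6}:7  {0,1,2,3,4,5,8}:7  {1,2,3,4,5,6,8}:42  {1,2,3,4,5,7,8}:21  {2,3,4,5,6,7,8}:105
  start at 0(r): 168
  start at 6(t): 28
  start at 7(s): 56
sum over floor = 252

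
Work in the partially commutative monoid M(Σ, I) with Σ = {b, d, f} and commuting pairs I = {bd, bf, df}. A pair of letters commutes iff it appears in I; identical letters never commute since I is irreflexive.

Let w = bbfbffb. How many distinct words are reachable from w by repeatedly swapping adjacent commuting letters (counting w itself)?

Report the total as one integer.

#0=b has no predecessor
#1=b depends on [0:b]
#2=f has no predecessor
#3=b depends on [1:b]
#4=f depends on [2:f]
#5=f depends on [4:f]
#6=b depends on [3:b]
sources: [0:b, 2:f]
N(rest) = Σ N(rest − s) over sources s of rest; N(one piece) = 1:
  size 1 → [5]=1  [6]=1
  size 2 → [3,6]=1  [4,5]=1  [5,6]=2
  size 3 → [1,3,6]=1  [2,4,5]=1  [3,5,6]=3  [4,5,6]=3
  size 4 → [0,1,3,6]=1  [1,3,5,6]=4  [2,4,5,6]=4  [3,4,5,6]=6
  size 5 → [0,1,3,5,6]=5  [1,3,4,5,6]=10  [2,3,4,5,6]=10
  first=0(b) contributes 20
  first=2(f) contributes 15
|[w]| = 35

35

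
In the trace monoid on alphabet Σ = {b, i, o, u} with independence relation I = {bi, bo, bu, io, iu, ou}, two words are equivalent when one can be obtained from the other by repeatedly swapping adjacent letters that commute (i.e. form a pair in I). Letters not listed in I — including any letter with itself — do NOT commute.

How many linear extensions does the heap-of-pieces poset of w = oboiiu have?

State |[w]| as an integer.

0(o) covers ∅
1(b) covers ∅
2(o) covers 0:o
3(i) covers ∅
4(i) covers 3:i
5(u) covers ∅
floor of heap: 0:o, 1:b, 3:i, 5:u
completions by unplaced set U, small U first (add the entries for U minus each lowest piece of U):
  |U|=1: {1}:1  {2}:1  {4}:1  {5}:1
  |U|=2: {0,2}:1  {1,2}:2  {1,4}:2  {1,5}:2  {2,4}:2  {2,5}:2  {3,4}:1  {4,5}:2
  |U|=3: {0,1,2}:3  {0,2,4}:3  {0,2,5}:3  {1,2,4}:6  {1,2,5}:6  {1,3,4}:3  {1,4,5}:6  {2,3,4}:3  {2,4,5}:6  {3,4,5}:3
  |U|=4: {0,1,2,4}:12  {0,1,2,5}:12  {0,2,3,4}:6  {0,2,4,5}:12  {1,2,3,4}:12  {1,2,4,5}:24  {1,3,4,5}:12  {2,3,4,5}:12
  start at 0(o): 60
  start at 1(b): 30
  start at 3(i): 60
  start at 5(u): 30
sum over floor = 180

180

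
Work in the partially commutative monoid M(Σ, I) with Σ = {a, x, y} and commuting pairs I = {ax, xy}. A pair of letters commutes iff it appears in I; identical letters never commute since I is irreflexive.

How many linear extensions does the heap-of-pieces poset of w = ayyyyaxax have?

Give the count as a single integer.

#0=a has no predecessor
#1=y depends on [0:a]
#2=y depends on [1:y]
#3=y depends on [2:y]
#4=y depends on [3:y]
#5=a depends on [4:y]
#6=x has no predecessor
#7=a depends on [5:a]
#8=x depends on [6:x]
sources: [0:a, 6:x]
N(rest) = Σ N(rest − s) over sources s of rest; N(one piece) = 1:
  size 1 → [7]=1  [8]=1
  size 2 → [5,7]=1  [6,8]=1  [7,8]=2
  size 3 → [4,5,7]=1  [5,7,8]=3  [6,7,8]=3
  size 4 → [3,4,5,7]=1  [4,5,7,8]=4  [5,6,7,8]=6
  size 5 → [2,3,4,5,7]=1  [3,4,5,7,8]=5  [4,5,6,7,8]=10
  size 6 → [1,2,3,4,5,7]=1  [2,3,4,5,7,8]=6  [3,4,5,6,7,8]=15
  size 7 → [0,1,2,3,4,5,7]=1  [1,2,3,4,5,7,8]=7  [2,3,4,5,6,7,8]=21
  first=0(a) contributes 28
  first=6(x) contributes 8
|[w]| = 36

36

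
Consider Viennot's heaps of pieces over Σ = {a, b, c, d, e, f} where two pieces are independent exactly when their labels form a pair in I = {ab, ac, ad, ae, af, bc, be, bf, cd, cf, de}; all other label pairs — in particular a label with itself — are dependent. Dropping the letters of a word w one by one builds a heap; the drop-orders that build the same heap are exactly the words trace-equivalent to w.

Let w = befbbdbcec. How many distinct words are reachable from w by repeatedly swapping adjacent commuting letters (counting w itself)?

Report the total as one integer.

412

piece 0:b — minimal
piece 1:e — minimal
piece 2:f rests on {1:e}
piece 3:b rests on {0:b}
piece 4:b rests on {3:b}
piece 5:d rests on {2:f, 4:b}
piece 6:b rests on {5:d}
piece 7:c rests on {1:e}
piece 8:e rests on {2:f, 7:c}
piece 9:c rests on {8:e}
minimal pieces: {0:b, 1:e}
ways to finish when only these pieces remain (= sum over removing one remaining piece with nothing left below it):
  1 left: {6}→1  {9}→1
  2 left: {5,6}→1  {6,9}→2  {8,9}→1
  3 left: {4,5,6}→1  {5,6,9}→3  {6,8,9}→3  {7,8,9}→1
  4 left: {3,4,5,6}→1  {4,5,6,9}→4  {5,6,8,9}→6  {6,7,8,9}→4
  5 left: {0,3,4,5,6}→1  {2,5,6,8,9}→6  {3,4,5,6,9}→5  {4,5,6,8,9}→10  {5,6,7,8,9}→10
  6 left: {0,3,4,5,6,9}→6  {2,4,5,6,8,9}→16  {2,5,6,7,8,9}→16  {3,4,5,6,8,9}→15  {4,5,6,7,8,9}→20
  7 left: {0,3,4,5,6,8,9}→21  {1,2,5,6,7,8,9}→16  {2,3,4,5,6,8,9}→31  {2,4,5,6,7,8,9}→52  {3,4,5,6,7,8,9}→35
  8 left: {0,2,3,4,5,6,8,9}→52  {0,3,4,5,6,7,8,9}→56  {1,2,4,5,6,7,8,9}→68  {2,3,4,5,6,7,8,9}→118
  placing 0:b first → 186 extensions
  placing 1:e first → 226 extensions
total linear extensions = 412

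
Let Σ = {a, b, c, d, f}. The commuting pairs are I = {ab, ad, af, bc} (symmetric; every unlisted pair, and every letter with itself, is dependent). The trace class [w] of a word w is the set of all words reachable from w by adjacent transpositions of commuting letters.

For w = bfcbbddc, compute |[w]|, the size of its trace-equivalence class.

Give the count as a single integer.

drop 0:b onto floor
drop 1:f onto {0:b}
drop 2:c onto {1:f}
drop 3:b onto {1:f}
drop 4:b onto {3:b}
drop 5:d onto {2:c, 4:b}
drop 6:d onto {5:d}
drop 7:c onto {6:d}
ground layer = {0:b}
drop-orders for the pieces not yet dropped (sum over which currently-grounded one goes next):
  1 to go: {7} 1
  2 to go: {6,7} 1
  3 to go: {5,6,7} 1
  4 to go: {2,5,6,7} 1  {4,5,6,7} 1
  5 to go: {2,4,5,6,7} 2  {3,4,5,6,7} 1
  6 to go: {2,3,4,5,6,7} 3
  if 0:b drops first: 3 orders

3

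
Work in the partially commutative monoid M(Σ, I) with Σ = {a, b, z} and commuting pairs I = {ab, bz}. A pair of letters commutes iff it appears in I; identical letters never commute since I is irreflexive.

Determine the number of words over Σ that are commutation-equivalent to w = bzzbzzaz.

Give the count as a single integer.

28

0(b) covers ∅
1(z) covers ∅
2(z) covers 1:z
3(b) covers 0:b
4(z) covers 2:z
5(z) covers 4:z
6(a) covers 5:z
7(z) covers 6:a
floor of heap: 0:b, 1:z
completions by unplaced set U, small U first (add the entries for U minus each lowest piece of U):
  |U|=1: {3}:1  {7}:1
  |U|=2: {0,3}:1  {3,7}:2  {6,7}:1
  |U|=3: {0,3,7}:3  {3,6,7}:3  {5,6,7}:1
  |U|=4: {0,3,6,7}:6  {3,5,6,7}:4  {4,5,6,7}:1
  |U|=5: {0,3,5,6,7}:10  {2,4,5,6,7}:1  {3,4,5,6,7}:5
  |U|=6: {0,3,4,5,6,7}:15  {1,2,4,5,6,7}:1  {2,3,4,5,6,7}:6
  start at 0(b): 7
  start at 1(z): 21
sum over floor = 28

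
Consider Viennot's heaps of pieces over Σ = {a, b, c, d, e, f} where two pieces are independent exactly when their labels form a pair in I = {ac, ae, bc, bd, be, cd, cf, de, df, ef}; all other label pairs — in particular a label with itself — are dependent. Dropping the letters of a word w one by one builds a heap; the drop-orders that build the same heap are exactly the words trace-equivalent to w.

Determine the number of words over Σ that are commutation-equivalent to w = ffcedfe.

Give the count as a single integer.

piece 0:f — minimal
piece 1:f rests on {0:f}
piece 2:c — minimal
piece 3:e rests on {2:c}
piece 4:d — minimal
piece 5:f rests on {1:f}
piece 6:e rests on {3:e}
minimal pieces: {0:f, 2:c, 4:d}
ways to finish when only these pieces remain (= sum over removing one remaining piece with nothing left below it):
  1 left: {4}→1  {5}→1  {6}→1
  2 left: {1,5}→1  {3,6}→1  {4,5}→2  {4,6}→2  {5,6}→2
  3 left: {0,1,5}→1  {1,4,5}→3  {1,5,6}→3  {2,3,6}→1  {3,4,6}→3  {3,5,6}→3  {4,5,6}→6
  4 left: {0,1,4,5}→4  {0,1,5,6}→4  {1,3,5,6}→6  {1,4,5,6}→12  {2,3,4,6}→4  {2,3,5,6}→4  {3,4,5,6}→12
  5 left: {0,1,3,5,6}→10  {0,1,4,5,6}→20  {1,2,3,5,6}→10  {1,3,4,5,6}→30  {2,3,4,5,6}→20
  placing 0:f first → 60 extensions
  placing 2:c first → 60 extensions
  placing 4:d first → 20 extensions
total linear extensions = 140

140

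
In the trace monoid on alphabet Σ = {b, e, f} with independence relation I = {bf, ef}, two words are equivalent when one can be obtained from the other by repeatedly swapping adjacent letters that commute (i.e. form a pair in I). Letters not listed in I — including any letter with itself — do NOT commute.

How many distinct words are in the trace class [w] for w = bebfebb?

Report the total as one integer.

7

drop 0:b onto floor
drop 1:e onto {0:b}
drop 2:b onto {1:e}
drop 3:f onto floor
drop 4:e onto {2:b}
drop 5:b onto {4:e}
drop 6:b onto {5:b}
ground layer = {0:b, 3:f}
drop-orders for the pieces not yet dropped (sum over which currently-grounded one goes next):
  1 to go: {3} 1  {6} 1
  2 to go: {3,6} 2  {5,6} 1
  3 to go: {3,5,6} 3  {4,5,6} 1
  4 to go: {2,4,5,6} 1  {3,4,5,6} 4
  5 to go: {1,2,4,5,6} 1  {2,3,4,5,6} 5
  if 0:b drops first: 6 orders
  if 3:f drops first: 1 orders
heap linearizations: 7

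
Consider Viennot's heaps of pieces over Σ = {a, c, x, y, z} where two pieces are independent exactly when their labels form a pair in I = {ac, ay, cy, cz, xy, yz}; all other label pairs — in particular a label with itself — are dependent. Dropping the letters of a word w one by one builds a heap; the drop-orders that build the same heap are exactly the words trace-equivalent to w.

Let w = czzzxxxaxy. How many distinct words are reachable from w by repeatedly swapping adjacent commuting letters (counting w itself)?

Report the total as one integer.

drop 0:c onto floor
drop 1:z onto floor
drop 2:z onto {1:z}
drop 3:z onto {2:z}
drop 4:x onto {0:c, 3:z}
drop 5:x onto {4:x}
drop 6:x onto {5:x}
drop 7:a onto {6:x}
drop 8:x onto {7:a}
drop 9:y onto floor
ground layer = {0:c, 1:z, 9:y}
drop-orders for the pieces not yet dropped (sum over which currently-grounded one goes next):
  1 to go: {8} 1  {9} 1
  2 to go: {7,8} 1  {8,9} 2
  3 to go: {6,7,8} 1  {7,8,9} 3
  4 to go: {5,6,7,8} 1  {6,7,8,9} 4
  5 to go: {4,5,6,7,8} 1  {5,6,7,8,9} 5
  6 to go: {0,4,5,6,7,8} 1  {3,4,5,6,7,8} 1  {4,5,6,7,8,9} 6
  7 to go: {0,3,4,5,6,7,8} 2  {0,4,5,6,7,8,9} 7  {2,3,4,5,6,7,8} 1  {3,4,5,6,7,8,9} 7
  8 to go: {0,2,3,4,5,6,7,8} 3  {0,3,4,5,6,7,8,9} 16  {1,2,3,4,5,6,7,8} 1  {2,3,4,5,6,7,8,9} 8
  if 0:c drops first: 9 orders
  if 1:z drops first: 27 orders
  if 9:y drops first: 4 orders
heap linearizations: 40

40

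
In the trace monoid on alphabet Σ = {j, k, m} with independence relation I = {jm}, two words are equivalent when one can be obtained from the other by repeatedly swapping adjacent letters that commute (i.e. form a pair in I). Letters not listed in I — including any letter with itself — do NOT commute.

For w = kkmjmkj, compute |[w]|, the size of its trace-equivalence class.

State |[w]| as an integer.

3

drop 0:k onto floor
drop 1:k onto {0:k}
drop 2:m onto {1:k}
drop 3:j onto {1:k}
drop 4:m onto {2:m}
drop 5:k onto {3:j, 4:m}
drop 6:j onto {5:k}
ground layer = {0:k}
drop-orders for the pieces not yet dropped (sum over which currently-grounded one goes next):
  1 to go: {6} 1
  2 to go: {5,6} 1
  3 to go: {3,5,6} 1  {4,5,6} 1
  4 to go: {2,4,5,6} 1  {3,4,5,6} 2
  5 to go: {2,3,4,5,6} 3
  if 0:k drops first: 3 orders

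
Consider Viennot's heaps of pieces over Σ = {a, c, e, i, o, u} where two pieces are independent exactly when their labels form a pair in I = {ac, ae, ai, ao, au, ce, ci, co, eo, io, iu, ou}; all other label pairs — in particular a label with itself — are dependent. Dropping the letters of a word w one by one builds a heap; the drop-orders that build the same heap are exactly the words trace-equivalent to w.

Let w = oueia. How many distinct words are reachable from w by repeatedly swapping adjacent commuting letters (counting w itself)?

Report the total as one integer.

0(o) covers ∅
1(u) covers ∅
2(e) covers 1:u
3(i) covers 2:e
4(a) covers ∅
floor of heap: 0:o, 1:u, 4:a
completions by unplaced set U, small U first (add the entries for U minus each lowest piece of U):
  |U|=1: {0}:1  {3}:1  {4}:1
  |U|=2: {0,3}:2  {0,4}:2  {2,3}:1  {3,4}:2
  |U|=3: {0,2,3}:3  {0,3,4}:6  {1,2,3}:1  {2,3,4}:3
  start at 0(o): 4
  start at 1(u): 12
  start at 4(a): 4
sum over floor = 20

20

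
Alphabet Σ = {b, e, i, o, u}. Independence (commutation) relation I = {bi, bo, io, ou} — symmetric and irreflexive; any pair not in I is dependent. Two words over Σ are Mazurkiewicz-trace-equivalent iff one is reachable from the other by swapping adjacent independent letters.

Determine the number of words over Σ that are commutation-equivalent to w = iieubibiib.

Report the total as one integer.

20

drop 0:i onto floor
drop 1:i onto {0:i}
drop 2:e onto {1:i}
drop 3:u onto {2:e}
drop 4:b onto {3:u}
drop 5:i onto {3:u}
drop 6:b onto {4:b}
drop 7:i onto {5:i}
drop 8:i onto {7:i}
drop 9:b onto {6:b}
ground layer = {0:i}
drop-orders for the pieces not yet dropped (sum over which currently-grounded one goes next):
  1 to go: {8} 1  {9} 1
  2 to go: {6,9} 1  {7,8} 1  {8,9} 2
  3 to go: {4,6,9} 1  {5,7,8} 1  {6,8,9} 3  {7,8,9} 3
  4 to go: {4,6,8,9} 4  {5,7,8,9} 4  {6,7,8,9} 6
  5 to go: {4,6,7,8,9} 10  {5,6,7,8,9} 10
  6 to go: {4,5,6,7,8,9} 20
  7 to go: {3,4,5,6,7,8,9} 20
  8 to go: {2,3,4,5,6,7,8,9} 20
  if 0:i drops first: 20 orders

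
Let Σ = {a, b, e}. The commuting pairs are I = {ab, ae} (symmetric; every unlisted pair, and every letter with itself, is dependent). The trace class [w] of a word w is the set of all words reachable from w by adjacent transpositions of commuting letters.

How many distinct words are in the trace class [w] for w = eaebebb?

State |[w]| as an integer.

7

piece 0:e — minimal
piece 1:a — minimal
piece 2:e rests on {0:e}
piece 3:b rests on {2:e}
piece 4:e rests on {3:b}
piece 5:b rests on {4:e}
piece 6:b rests on {5:b}
minimal pieces: {0:e, 1:a}
ways to finish when only these pieces remain (= sum over removing one remaining piece with nothing left below it):
  1 left: {1}→1  {6}→1
  2 left: {1,6}→2  {5,6}→1
  3 left: {1,5,6}→3  {4,5,6}→1
  4 left: {1,4,5,6}→4  {3,4,5,6}→1
  5 left: {1,3,4,5,6}→5  {2,3,4,5,6}→1
  placing 0:e first → 6 extensions
  placing 1:a first → 1 extensions
total linear extensions = 7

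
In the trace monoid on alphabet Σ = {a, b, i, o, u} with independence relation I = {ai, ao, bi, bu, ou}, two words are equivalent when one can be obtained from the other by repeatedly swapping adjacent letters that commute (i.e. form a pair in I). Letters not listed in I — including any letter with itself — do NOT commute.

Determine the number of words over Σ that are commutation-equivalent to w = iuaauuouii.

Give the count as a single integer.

#0=i has no predecessor
#1=u depends on [0:i]
#2=a depends on [1:u]
#3=a depends on [2:a]
#4=u depends on [3:a]
#5=u depends on [4:u]
#6=o depends on [0:i]
#7=u depends on [5:u]
#8=i depends on [6:o, 7:u]
#9=i depends on [8:i]
sources: [0:i]
N(rest) = Σ N(rest − s) over sources s of rest; N(one piece) = 1:
  size 1 → [9]=1
  size 2 → [8,9]=1
  size 3 → [6,8,9]=1  [7,8,9]=1
  size 4 → [5,7,8,9]=1  [6,7,8,9]=2
  size 5 → [4,5,7,8,9]=1  [5,6,7,8,9]=3
  size 6 → [3,4,5,7,8,9]=1  [4,5,6,7,8,9]=4
  size 7 → [2,3,4,5,7,8,9]=1  [3,4,5,6,7,8,9]=5
  size 8 → [1,2,3,4,5,7,8,9]=1  [2,3,4,5,6,7,8,9]=6
  first=0(i) contributes 7

7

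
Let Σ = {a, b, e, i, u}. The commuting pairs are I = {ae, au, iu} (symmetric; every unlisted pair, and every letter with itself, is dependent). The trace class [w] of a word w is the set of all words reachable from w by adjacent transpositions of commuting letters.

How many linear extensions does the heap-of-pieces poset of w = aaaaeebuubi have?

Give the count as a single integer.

0(a) covers ∅
1(a) covers 0:a
2(a) covers 1:a
3(a) covers 2:a
4(e) covers ∅
5(e) covers 4:e
6(b) covers 3:a, 5:e
7(u) covers 6:b
8(u) covers 7:u
9(b) covers 8:u
10(i) covers 9:b
floor of heap: 0:a, 4:e
completions by unplaced set U, small U first (add the entries for U minus each lowest piece of U):
  |U|=1: {10}:1
  |U|=2: {9,10}:1
  |U|=3: {8,9,10}:1
  |U|=4: {7,8,9,10}:1
  |U|=5: {6,7,8,9,10}:1
  |U|=6: {3,6,7,8,9,10}:1  {5,6,7,8,9,10}:1
  |U|=7: {2,3,6,7,8,9,10}:1  {3,5,6,7,8,9,10}:2  {4,5,6,7,8,9,10}:1
  |U|=8: {1,2,3,6,7,8,9,10}:1  {2,3,5,6,7,8,9,10}:3  {3,4,5,6,7,8,9,10}:3
  |U|=9: {0,1,2,3,6,7,8,9,10}:1  {1,2,3,5,6,7,8,9,10}:4  {2,3,4,5,6,7,8,9,10}:6
  start at 0(a): 10
  start at 4(e): 5
sum over floor = 15

15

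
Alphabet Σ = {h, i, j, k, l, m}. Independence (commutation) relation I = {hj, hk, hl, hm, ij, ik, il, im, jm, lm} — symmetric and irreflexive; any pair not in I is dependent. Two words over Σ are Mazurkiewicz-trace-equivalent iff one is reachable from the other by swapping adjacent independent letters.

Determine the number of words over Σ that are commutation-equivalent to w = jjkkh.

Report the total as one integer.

5

piece 0:j — minimal
piece 1:j rests on {0:j}
piece 2:k rests on {1:j}
piece 3:k rests on {2:k}
piece 4:h — minimal
minimal pieces: {0:j, 4:h}
ways to finish when only these pieces remain (= sum over removing one remaining piece with nothing left below it):
  1 left: {3}→1  {4}→1
  2 left: {2,3}→1  {3,4}→2
  3 left: {1,2,3}→1  {2,3,4}→3
  placing 0:j first → 4 extensions
  placing 4:h first → 1 extensions
total linear extensions = 5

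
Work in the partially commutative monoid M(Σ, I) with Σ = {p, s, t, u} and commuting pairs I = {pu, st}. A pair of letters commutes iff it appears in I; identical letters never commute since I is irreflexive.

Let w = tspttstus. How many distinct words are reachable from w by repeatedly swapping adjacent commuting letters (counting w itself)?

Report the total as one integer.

8

drop 0:t onto floor
drop 1:s onto floor
drop 2:p onto {0:t, 1:s}
drop 3:t onto {2:p}
drop 4:t onto {3:t}
drop 5:s onto {2:p}
drop 6:t onto {4:t}
drop 7:u onto {5:s, 6:t}
drop 8:s onto {7:u}
ground layer = {0:t, 1:s}
drop-orders for the pieces not yet dropped (sum over which currently-grounded one goes next):
  1 to go: {8} 1
  2 to go: {7,8} 1
  3 to go: {5,7,8} 1  {6,7,8} 1
  4 to go: {4,6,7,8} 1  {5,6,7,8} 2
  5 to go: {3,4,6,7,8} 1  {4,5,6,7,8} 3
  6 to go: {3,4,5,6,7,8} 4
  7 to go: {2,3,4,5,6,7,8} 4
  if 0:t drops first: 4 orders
  if 1:s drops first: 4 orders
heap linearizations: 8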